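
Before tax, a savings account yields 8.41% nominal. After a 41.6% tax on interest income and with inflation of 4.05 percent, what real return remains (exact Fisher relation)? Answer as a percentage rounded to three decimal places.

After-tax nominal return = 8.41% × (1 − 0.416) = 4.91144%.
1 + r = 1.0491144 / 1.04050 = 1.008279
After-tax real rate = 1.008279 − 1 → 0.828%.

0.828%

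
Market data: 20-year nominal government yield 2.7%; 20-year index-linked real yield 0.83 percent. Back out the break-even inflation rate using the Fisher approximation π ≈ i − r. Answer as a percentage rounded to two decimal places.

π ≈ i − r = 2.7% − 0.83% → 1.87%.

1.87%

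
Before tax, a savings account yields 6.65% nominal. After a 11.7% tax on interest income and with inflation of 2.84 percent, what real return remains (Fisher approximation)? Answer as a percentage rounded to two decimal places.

After-tax nominal return = 6.65% × (1 − 0.117) = 5.87195%.
r ≈ 5.87195% − 2.84% → 3.03%.

3.03%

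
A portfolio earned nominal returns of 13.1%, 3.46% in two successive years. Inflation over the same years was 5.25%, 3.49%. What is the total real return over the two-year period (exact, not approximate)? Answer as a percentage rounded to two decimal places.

7.43%

Compound the nominal returns: 1.1310 × 1.0346 = 1.170133.
Compound inflation: 1.0525 × 1.0349 = 1.089232.
Deflate: 1.170133 / 1.089232 = 1.074273.
Total real return = 1.074273 − 1 → 7.43%.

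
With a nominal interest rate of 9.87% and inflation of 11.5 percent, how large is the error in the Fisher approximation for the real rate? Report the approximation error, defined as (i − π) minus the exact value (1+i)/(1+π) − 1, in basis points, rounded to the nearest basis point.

Approximate: r ≈ 9.870% − 11.500% = -1.6300%
Exact: (1 + 0.0987)/(1 + 0.1150) − 1 = -1.4619%
Error = -1.6300% − (-1.4619%) = -0.1681% → -17 basis points.

-17 basis points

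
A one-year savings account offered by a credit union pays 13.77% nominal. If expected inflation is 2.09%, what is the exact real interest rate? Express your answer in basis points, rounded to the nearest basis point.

By the Fisher equation, 1 + r = (1 + i)/(1 + π).
1 + r = 1.13770 / 1.02090 = 1.114409
r = 1.114409 − 1 = 11.4409%, i.e. 1144 basis points.

1144 basis points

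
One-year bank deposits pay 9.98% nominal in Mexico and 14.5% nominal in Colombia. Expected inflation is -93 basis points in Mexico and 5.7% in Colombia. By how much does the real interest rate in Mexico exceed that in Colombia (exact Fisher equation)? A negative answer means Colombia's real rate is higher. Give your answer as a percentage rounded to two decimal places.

2.69%

Mexico: (1 + 0.0998)/(1 − 0.0093) − 1 = 11.0124%
Colombia: (1 + 0.1450)/(1 + 0.0570) − 1 = 8.3254%
Differential = 11.0124% − 8.3254% = 2.6870% → 2.69%.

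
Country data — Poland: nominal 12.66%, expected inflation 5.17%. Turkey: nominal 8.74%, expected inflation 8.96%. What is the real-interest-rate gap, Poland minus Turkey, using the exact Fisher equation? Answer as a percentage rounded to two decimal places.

7.32%

Poland: (1 + 0.1266)/(1 + 0.0517) − 1 = 7.1218%
Turkey: (1 + 0.0874)/(1 + 0.0896) − 1 = -0.2019%
Differential = 7.1218% − (-0.2019%) = 7.3237% → 7.32%.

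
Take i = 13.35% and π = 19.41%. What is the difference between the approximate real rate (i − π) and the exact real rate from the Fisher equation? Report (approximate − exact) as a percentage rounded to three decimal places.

-0.985%

Approximate: r ≈ 13.350% − 19.410% = -6.0600%
Exact: (1 + 0.1335)/(1 + 0.1941) − 1 = -5.0750%
Error = -6.0600% − (-5.0750%) = -0.9850% → -0.985%.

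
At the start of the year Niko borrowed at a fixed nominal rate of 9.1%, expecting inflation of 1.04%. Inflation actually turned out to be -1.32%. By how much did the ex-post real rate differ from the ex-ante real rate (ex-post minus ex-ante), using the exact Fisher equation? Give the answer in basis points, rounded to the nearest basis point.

258 basis points

Ex-ante: (1 + 0.0910)/(1 + 0.0104) − 1 = 7.9770%
Ex-post: (1 + 0.0910)/(1 − 0.0132) − 1 = 10.5594%
Difference (ex-post − ex-ante) = 2.5823% → 258 basis points.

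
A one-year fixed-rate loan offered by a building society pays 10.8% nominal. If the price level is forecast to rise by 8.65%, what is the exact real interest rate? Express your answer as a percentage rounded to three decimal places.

By the Fisher equation, 1 + r = (1 + i)/(1 + π).
1 + r = 1.10800 / 1.08650 = 1.019788
r = 1.019788 − 1 = 1.9788%, i.e. 1.979%.

1.979%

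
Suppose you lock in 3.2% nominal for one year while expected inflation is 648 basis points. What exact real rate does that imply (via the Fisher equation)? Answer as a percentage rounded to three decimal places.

-3.080%

By the Fisher equation, 1 + r = (1 + i)/(1 + π).
1 + r = 1.03200 / 1.06480 = 0.969196
r = 0.969196 − 1 = -3.0804%, i.e. -3.080%.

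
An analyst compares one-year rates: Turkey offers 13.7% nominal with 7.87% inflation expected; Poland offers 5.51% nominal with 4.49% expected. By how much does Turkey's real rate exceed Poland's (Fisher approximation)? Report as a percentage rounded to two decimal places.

Turkey: 13.7% − 7.87% = 5.830%
Poland: 5.51% − 4.49% = 1.020%
Differential = 4.810% → 4.81%.

4.81%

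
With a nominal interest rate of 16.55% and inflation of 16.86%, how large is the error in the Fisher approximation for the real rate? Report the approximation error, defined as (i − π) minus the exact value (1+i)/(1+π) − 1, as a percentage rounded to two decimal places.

-0.04%

Approximate: r ≈ 16.550% − 16.860% = -0.3100%
Exact: (1 + 0.1655)/(1 + 0.1686) − 1 = -0.2653%
Error = -0.3100% − (-0.2653%) = -0.0447% → -0.04%.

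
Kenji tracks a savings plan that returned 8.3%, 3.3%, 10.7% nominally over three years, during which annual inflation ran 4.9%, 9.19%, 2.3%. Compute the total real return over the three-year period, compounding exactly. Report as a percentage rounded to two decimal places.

5.69%

Compound the nominal returns: 1.0830 × 1.0330 × 1.1070 = 1.238444.
Compound inflation: 1.0490 × 1.0919 × 1.0230 = 1.171747.
Deflate: 1.238444 / 1.171747 = 1.056921.
Total real return = 1.056921 − 1 → 5.69%.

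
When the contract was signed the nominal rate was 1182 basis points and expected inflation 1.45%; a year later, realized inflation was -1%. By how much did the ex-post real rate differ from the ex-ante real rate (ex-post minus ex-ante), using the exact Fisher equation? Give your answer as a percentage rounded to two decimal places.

2.73%

Ex-ante: (1 + 0.1182)/(1 + 0.0145) − 1 = 10.2218%
Ex-post: (1 + 0.1182)/(1 − 0.0100) − 1 = 12.9495%
Difference (ex-post − ex-ante) = 2.7277% → 2.73%.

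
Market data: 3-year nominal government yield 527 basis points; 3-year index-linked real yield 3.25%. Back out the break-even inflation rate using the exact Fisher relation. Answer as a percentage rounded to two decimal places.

1.96%

(1 + π) = (1 + i)/(1 + r) = 1.05270 / 1.03250 = 1.019564
Break-even inflation = 1.019564 − 1 → 1.96%.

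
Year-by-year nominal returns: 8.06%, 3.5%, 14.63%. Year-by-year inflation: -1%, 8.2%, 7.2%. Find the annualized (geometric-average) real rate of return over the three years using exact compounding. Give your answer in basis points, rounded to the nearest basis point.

374 basis points

Nominal growth factor = 1.0806 × 1.0350 × 1.1463 = 1.28204599
Price-level growth factor = 0.9900 × 1.0820 × 1.0720 = 1.14830496
Real growth factor = 1.28204599 / 1.14830496 = 1.11646822
Annualized real rate = 1.11646822^(1/3) − 1 = 3.7406% → 374 basis points.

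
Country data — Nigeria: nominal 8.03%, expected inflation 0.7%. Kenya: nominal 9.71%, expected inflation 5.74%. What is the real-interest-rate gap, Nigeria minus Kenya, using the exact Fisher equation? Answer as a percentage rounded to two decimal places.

3.52%

Nigeria: (1 + 0.0803)/(1 + 0.0070) − 1 = 7.2790%
Kenya: (1 + 0.0971)/(1 + 0.0574) − 1 = 3.7545%
Differential = 7.2790% − 3.7545% = 3.5246% → 3.52%.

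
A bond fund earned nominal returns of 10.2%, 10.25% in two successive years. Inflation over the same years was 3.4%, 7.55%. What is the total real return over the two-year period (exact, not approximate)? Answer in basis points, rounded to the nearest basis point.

Nominal growth factor = 1.1020 × 1.1025 = 1.214955
Price-level growth factor = 1.0340 × 1.0755 = 1.112067
Real growth factor = 1.214955 / 1.112067 = 1.092520
Total real return = 1.092520 − 1 → 925 basis points.

925 basis points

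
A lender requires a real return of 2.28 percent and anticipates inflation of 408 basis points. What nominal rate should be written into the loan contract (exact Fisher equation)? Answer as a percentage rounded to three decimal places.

6.453%

(1 + i) = (1 + r)(1 + π) = 1.02280 × 1.04080 = 1.06453024
i = 1.06453024 − 1, so the required nominal rate is 6.453%.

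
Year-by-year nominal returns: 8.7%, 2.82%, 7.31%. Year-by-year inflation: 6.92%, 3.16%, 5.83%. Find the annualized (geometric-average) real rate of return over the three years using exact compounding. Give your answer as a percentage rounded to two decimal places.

0.91%

Compound the nominal returns: 1.0870 × 1.0282 × 1.0731 = 1.19935386.
Compound inflation: 1.0692 × 1.0316 × 1.0583 = 1.16729085.
Deflate: 1.19935386 / 1.16729085 = 1.02746789.
Annualized real rate = 1.02746789^(1/3) − 1 = 0.9073% → 0.91%.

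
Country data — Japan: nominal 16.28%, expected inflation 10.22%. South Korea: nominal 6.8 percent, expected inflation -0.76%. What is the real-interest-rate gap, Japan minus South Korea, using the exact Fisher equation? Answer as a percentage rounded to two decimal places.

Japan: (1 + 0.1628)/(1 + 0.1022) − 1 = 5.4981%
South Korea: (1 + 0.0680)/(1 − 0.0076) − 1 = 7.6179%
Differential = 5.4981% − 7.6179% = -2.1198% → -2.12%.

-2.12%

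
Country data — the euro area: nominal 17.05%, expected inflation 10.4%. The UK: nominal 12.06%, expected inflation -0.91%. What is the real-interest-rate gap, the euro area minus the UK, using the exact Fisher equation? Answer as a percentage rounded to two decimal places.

-7.07%

The euro area: (1 + 0.1705)/(1 + 0.1040) − 1 = 6.0236%
The UK: (1 + 0.1206)/(1 − 0.0091) − 1 = 13.0891%
Differential = 6.0236% − 13.0891% = -7.0656% → -7.07%.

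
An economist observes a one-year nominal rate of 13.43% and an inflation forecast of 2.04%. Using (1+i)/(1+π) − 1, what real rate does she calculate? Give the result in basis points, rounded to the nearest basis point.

1 + r = 1.13430 / 1.02040 = 1.111623
r = 1.111623 − 1 = 11.1623%, i.e. 1116 basis points.

1116 basis points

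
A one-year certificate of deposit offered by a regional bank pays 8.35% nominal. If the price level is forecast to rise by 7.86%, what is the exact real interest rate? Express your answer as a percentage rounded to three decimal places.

By the Fisher equation, 1 + r = (1 + i)/(1 + π).
1 + r = 1.08350 / 1.07860 = 1.004543
r = 1.004543 − 1 = 0.4543%, i.e. 0.454%.

0.454%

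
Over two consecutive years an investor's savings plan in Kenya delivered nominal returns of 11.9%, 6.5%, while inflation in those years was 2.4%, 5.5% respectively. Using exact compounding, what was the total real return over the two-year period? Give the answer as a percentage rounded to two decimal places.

Compound the nominal returns: 1.1190 × 1.0650 = 1.191735.
Compound inflation: 1.0240 × 1.0550 = 1.080320.
Deflate: 1.191735 / 1.080320 = 1.103131.
Total real return = 1.103131 − 1 → 10.31%.

10.31%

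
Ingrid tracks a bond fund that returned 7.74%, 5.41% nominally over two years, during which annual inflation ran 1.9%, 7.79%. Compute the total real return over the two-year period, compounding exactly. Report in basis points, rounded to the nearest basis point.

Nominal growth factor = 1.0774 × 1.0541 = 1.135687
Price-level growth factor = 1.0190 × 1.0779 = 1.098380
Real growth factor = 1.135687 / 1.098380 = 1.033966
Total real return = 1.033966 − 1 → 340 basis points.

340 basis points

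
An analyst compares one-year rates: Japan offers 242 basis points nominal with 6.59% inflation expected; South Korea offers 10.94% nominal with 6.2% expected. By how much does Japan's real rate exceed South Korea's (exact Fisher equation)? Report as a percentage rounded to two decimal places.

-8.38%

Japan: (1 + 0.0242)/(1 + 0.0659) − 1 = -3.9122%
South Korea: (1 + 0.1094)/(1 + 0.0620) − 1 = 4.4633%
Differential = -3.9122% − 4.4633% = -8.3755% → -8.38%.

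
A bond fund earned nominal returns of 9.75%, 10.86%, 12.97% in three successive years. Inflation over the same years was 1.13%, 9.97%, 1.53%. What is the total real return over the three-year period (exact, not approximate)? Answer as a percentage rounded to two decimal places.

21.73%

Compound the nominal returns: 1.0975 × 1.1086 × 1.1297 = 1.374493.
Compound inflation: 1.0113 × 1.0997 × 1.0153 = 1.129142.
Deflate: 1.374493 / 1.129142 = 1.217290.
Total real return = 1.217290 − 1 → 21.73%.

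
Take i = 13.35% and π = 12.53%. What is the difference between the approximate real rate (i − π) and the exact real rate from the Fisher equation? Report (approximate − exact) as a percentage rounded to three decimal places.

Approximate: r ≈ 13.350% − 12.530% = 0.8200%
Exact: (1 + 0.1335)/(1 + 0.1253) − 1 = 0.7287%
Error = 0.8200% − 0.7287% = 0.0913% → 0.091%.

0.091%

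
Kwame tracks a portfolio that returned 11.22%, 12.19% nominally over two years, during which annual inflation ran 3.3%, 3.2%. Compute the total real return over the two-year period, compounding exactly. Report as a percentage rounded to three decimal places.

17.046%

Nominal growth factor = 1.1122 × 1.1219 = 1.247777
Price-level growth factor = 1.0330 × 1.0320 = 1.066056
Real growth factor = 1.247777 / 1.066056 = 1.170461
Total real return = 1.170461 − 1 → 17.046%.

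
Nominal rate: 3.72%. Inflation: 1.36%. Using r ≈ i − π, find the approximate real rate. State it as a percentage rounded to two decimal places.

2.36%

r ≈ i − π = 3.72% − 1.36% = 2.36%.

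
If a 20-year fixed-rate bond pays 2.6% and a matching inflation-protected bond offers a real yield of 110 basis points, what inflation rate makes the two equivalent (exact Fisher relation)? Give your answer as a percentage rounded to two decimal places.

(1 + π) = (1 + i)/(1 + r) = 1.02600 / 1.01100 = 1.014837
Break-even inflation = 1.014837 − 1 → 1.48%.

1.48%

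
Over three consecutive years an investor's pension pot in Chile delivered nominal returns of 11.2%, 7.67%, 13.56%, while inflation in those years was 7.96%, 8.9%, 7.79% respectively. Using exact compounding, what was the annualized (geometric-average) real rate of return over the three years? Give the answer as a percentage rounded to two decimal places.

Compound the nominal returns: 1.1120 × 1.0767 × 1.1356 = 1.35964298.
Compound inflation: 1.0796 × 1.0890 × 1.0779 = 1.26727021.
Deflate: 1.35964298 / 1.26727021 = 1.07289113.
Annualized real rate = 1.07289113^(1/3) − 1 = 2.3730% → 2.37%.

2.37%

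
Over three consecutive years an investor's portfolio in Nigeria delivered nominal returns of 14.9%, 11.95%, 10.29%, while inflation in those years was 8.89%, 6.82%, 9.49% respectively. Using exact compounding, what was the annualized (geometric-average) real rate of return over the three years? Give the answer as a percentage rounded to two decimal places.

3.66%

Nominal growth factor = 1.1490 × 1.1195 × 1.1029 = 1.41866634
Price-level growth factor = 1.0889 × 1.0682 × 1.0949 = 1.27354715
Real growth factor = 1.41866634 / 1.27354715 = 1.11394882
Annualized real rate = 1.11394882^(1/3) − 1 = 3.6625% → 3.66%.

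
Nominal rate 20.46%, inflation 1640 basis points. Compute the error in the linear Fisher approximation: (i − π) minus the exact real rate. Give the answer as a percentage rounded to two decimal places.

0.57%

Approximate: r ≈ 20.460% − 16.400% = 4.0600%
Exact: (1 + 0.2046)/(1 + 0.1640) − 1 = 3.4880%
Error = 4.0600% − 3.4880% = 0.5720% → 0.57%.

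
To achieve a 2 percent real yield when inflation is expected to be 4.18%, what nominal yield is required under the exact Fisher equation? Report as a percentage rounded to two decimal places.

(1 + i) = (1 + r)(1 + π) = 1.02000 × 1.04180 = 1.062636
i = 1.062636 − 1, so the required nominal rate is 6.26%.

6.26%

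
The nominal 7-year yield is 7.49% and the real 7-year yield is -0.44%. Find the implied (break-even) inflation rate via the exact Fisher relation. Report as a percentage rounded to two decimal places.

(1 + π) = (1 + i)/(1 + r) = 1.07490 / 0.99560 = 1.0796505
Break-even inflation = 1.0796505 − 1 → 7.97%.

7.97%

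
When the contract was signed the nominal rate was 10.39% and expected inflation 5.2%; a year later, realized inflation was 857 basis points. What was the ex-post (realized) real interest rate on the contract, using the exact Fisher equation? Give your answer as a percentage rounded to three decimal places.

1.676%

Ex-post: (1 + 0.1039)/(1 + 0.0857) − 1 = 1.6763%
So the realized real rate is 1.676%.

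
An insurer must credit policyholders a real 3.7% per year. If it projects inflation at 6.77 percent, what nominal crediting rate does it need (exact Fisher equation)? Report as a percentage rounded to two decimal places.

(1 + i) = (1 + r)(1 + π) = 1.03700 × 1.06770 = 1.1072049
i = 1.1072049 − 1, so the required nominal rate is 10.72%.

10.72%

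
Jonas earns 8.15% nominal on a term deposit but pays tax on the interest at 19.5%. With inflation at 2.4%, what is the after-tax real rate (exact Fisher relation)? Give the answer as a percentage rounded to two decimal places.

4.06%

After-tax nominal return = 8.15% × (1 − 0.195) = 6.56075%.
1 + r = 1.0656075 / 1.02400 = 1.040632
After-tax real rate = 1.040632 − 1 → 4.06%.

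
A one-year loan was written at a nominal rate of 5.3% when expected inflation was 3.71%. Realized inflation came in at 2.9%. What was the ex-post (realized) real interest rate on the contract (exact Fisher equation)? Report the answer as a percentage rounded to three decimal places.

Ex-post: (1 + 0.0530)/(1 + 0.0290) − 1 = 2.3324%
So the realized real rate is 2.332%.

2.332%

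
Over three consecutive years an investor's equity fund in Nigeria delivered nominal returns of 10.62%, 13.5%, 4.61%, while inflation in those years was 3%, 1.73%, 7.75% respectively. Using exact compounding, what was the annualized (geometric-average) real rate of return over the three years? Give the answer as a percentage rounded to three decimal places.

5.172%

Compound the nominal returns: 1.1062 × 1.1350 × 1.0461 = 1.31341726.
Compound inflation: 1.0300 × 1.0173 × 1.0775 = 1.12902497.
Deflate: 1.31341726 / 1.12902497 = 1.16331993.
Annualized real rate = 1.16331993^(1/3) − 1 = 5.1719% → 5.172%.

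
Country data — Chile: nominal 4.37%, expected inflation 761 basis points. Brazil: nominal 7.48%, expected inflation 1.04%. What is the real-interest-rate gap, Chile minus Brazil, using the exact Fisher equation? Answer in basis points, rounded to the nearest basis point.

-938 basis points

Chile: (1 + 0.0437)/(1 + 0.0761) − 1 = -3.0109%
Brazil: (1 + 0.0748)/(1 + 0.0104) − 1 = 6.3737%
Differential = -3.0109% − 6.3737% = -9.3846% → -938 basis points.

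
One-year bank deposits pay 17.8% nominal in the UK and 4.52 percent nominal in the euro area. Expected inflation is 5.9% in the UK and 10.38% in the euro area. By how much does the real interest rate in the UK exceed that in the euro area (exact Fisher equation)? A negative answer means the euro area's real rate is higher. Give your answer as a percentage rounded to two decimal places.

The UK: (1 + 0.1780)/(1 + 0.0590) − 1 = 11.2370%
The euro area: (1 + 0.0452)/(1 + 0.1038) − 1 = -5.3089%
Differential = 11.2370% − (-5.3089%) = 16.5459% → 16.55%.

16.55%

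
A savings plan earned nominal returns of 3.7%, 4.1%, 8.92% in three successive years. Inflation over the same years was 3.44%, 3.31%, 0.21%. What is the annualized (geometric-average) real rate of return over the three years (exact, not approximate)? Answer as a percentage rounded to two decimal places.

Compound the nominal returns: 1.0370 × 1.0410 × 1.0892 = 1.17580992.
Compound inflation: 1.0344 × 1.0331 × 1.0021 = 1.07088278.
Deflate: 1.17580992 / 1.07088278 = 1.09798191.
Annualized real rate = 1.09798191^(1/3) − 1 = 3.1648% → 3.16%.

3.16%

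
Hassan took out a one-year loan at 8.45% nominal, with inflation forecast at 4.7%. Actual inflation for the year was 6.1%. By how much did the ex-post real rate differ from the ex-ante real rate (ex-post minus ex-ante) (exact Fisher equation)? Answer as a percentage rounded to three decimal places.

Ex-ante: (1 + 0.0845)/(1 + 0.0470) − 1 = 3.5817%
Ex-post: (1 + 0.0845)/(1 + 0.0610) − 1 = 2.2149%
Difference (ex-post − ex-ante) = -1.3668% → -1.367%.

-1.367%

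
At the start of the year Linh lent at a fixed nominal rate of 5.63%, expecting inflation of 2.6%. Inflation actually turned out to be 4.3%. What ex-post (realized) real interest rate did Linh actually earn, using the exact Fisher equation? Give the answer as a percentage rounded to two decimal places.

Ex-post: (1 + 0.0563)/(1 + 0.0430) − 1 = 1.2752%
So the realized real rate is 1.28%.

1.28%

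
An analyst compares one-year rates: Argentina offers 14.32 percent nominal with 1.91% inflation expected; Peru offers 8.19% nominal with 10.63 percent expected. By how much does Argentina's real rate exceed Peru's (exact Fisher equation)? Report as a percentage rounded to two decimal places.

Argentina: (1 + 0.1432)/(1 + 0.0191) − 1 = 12.1774%
Peru: (1 + 0.0819)/(1 + 0.1063) − 1 = -2.2056%
Differential = 12.1774% − (-2.2056%) = 14.3830% → 14.38%.

14.38%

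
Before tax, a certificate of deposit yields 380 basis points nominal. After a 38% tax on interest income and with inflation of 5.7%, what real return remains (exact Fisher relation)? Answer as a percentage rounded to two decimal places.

-3.16%

After-tax nominal return = 3.8% × (1 − 0.38) = 2.3560%.
1 + r = 1.02356 / 1.05700 = 0.968363
After-tax real rate = 0.968363 − 1 → -3.16%.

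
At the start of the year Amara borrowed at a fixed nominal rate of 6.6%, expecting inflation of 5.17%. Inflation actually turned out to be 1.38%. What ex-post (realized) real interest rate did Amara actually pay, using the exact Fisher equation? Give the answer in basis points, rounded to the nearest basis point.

515 basis points

Ex-post: (1 + 0.0660)/(1 + 0.0138) − 1 = 5.1489%
So the realized real rate is 515 basis points.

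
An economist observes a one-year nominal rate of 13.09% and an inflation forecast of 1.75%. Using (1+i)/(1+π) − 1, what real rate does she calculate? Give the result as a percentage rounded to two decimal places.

By the Fisher equation, 1 + r = (1 + i)/(1 + π).
1 + r = 1.13090 / 1.01750 = 1.1114496
r = 1.1114496 − 1 = 11.14496%, i.e. 11.14%.

11.14%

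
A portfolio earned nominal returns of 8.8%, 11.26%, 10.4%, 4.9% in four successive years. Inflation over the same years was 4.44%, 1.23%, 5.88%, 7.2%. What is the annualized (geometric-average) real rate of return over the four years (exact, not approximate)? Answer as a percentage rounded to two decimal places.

Compound the nominal returns: 1.0880 × 1.1126 × 1.1040 × 1.0490 = 1.40188540.
Compound inflation: 1.0444 × 1.0123 × 1.0588 × 1.0720 = 1.20000987.
Deflate: 1.40188540 / 1.20000987 = 1.16822822.
Annualized real rate = 1.16822822^(1/4) − 1 = 3.9637% → 3.96%.

3.96%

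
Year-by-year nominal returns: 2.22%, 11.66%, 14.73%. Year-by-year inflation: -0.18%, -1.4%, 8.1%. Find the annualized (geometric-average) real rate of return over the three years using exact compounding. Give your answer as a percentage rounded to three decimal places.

Nominal growth factor = 1.0222 × 1.1166 × 1.1473 = 1.30951505
Price-level growth factor = 0.9982 × 0.9860 × 1.0810 = 1.06394744
Real growth factor = 1.30951505 / 1.06394744 = 1.23080803
Annualized real rate = 1.23080803^(1/3) − 1 = 7.1676% → 7.168%.

7.168%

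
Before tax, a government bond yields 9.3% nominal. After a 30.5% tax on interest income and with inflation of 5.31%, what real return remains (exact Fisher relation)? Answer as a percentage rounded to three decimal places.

1.095%

After-tax nominal return = 9.3% × (1 − 0.305) = 6.4635%.
1 + r = 1.064635 / 1.05310 = 1.010953
After-tax real rate = 1.010953 − 1 → 1.095%.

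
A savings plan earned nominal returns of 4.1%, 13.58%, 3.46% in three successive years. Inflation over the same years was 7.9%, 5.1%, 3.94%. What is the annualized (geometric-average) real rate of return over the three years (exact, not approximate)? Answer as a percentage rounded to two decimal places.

1.24%

Compound the nominal returns: 1.0410 × 1.1358 × 1.0346 = 1.22327773.
Compound inflation: 1.0790 × 1.0510 × 1.0394 = 1.17870974.
Deflate: 1.22327773 / 1.17870974 = 1.03781082.
Annualized real rate = 1.03781082^(1/3) − 1 = 1.2448% → 1.24%.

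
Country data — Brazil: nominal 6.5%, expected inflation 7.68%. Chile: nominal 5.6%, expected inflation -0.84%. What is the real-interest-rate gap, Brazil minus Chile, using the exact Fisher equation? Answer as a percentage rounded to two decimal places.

-7.59%

Brazil: (1 + 0.0650)/(1 + 0.0768) − 1 = -1.0958%
Chile: (1 + 0.0560)/(1 − 0.0084) − 1 = 6.4946%
Differential = -1.0958% − 6.4946% = -7.5904% → -7.59%.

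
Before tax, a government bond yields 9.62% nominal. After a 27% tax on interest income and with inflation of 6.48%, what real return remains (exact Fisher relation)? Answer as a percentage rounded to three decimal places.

0.510%

After-tax nominal return = 9.62% × (1 − 0.27) = 7.0226%.
1 + r = 1.070226 / 1.06480 = 1.005096
After-tax real rate = 1.005096 − 1 → 0.510%.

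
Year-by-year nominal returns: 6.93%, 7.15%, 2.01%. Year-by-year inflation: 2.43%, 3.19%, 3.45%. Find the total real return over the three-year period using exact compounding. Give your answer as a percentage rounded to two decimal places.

Compound the nominal returns: 1.0693 × 1.0715 × 1.0201 = 1.168785.
Compound inflation: 1.0243 × 1.0319 × 1.0345 = 1.093441.
Deflate: 1.168785 / 1.093441 = 1.068905.
Total real return = 1.068905 − 1 → 6.89%.

6.89%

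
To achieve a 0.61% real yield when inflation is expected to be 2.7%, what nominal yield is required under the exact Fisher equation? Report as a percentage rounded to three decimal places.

(1 + i) = (1 + r)(1 + π) = 1.00610 × 1.02700 = 1.0332647
i = 1.0332647 − 1, so the required nominal rate is 3.326%.

3.326%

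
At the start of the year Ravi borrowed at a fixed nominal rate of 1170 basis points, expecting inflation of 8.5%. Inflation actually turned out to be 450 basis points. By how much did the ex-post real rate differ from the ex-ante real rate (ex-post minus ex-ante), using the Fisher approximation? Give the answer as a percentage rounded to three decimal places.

4.000%

Ex-ante: 11.7% − 8.5% = 3.200%
Ex-post: 11.7% − 4.5% = 7.200%
Difference (ex-post − ex-ante) = 4.0000% → 4.000%.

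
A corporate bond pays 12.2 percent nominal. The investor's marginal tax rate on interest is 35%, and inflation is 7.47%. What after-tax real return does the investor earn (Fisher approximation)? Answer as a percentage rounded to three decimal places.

After-tax nominal return = 12.2% × (1 − 0.35) = 7.9300%.
r ≈ 7.9300% − 7.47% → 0.460%.

0.460%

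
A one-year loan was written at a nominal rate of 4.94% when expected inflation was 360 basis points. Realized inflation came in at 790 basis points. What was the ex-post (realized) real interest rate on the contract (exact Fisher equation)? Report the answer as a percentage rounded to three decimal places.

-2.743%

Ex-post: (1 + 0.0494)/(1 + 0.0790) − 1 = -2.7433%
So the realized real rate is -2.743%.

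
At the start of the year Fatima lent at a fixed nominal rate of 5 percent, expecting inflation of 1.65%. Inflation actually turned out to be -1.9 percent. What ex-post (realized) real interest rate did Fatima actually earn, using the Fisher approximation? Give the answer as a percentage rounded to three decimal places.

Ex-post: 5% − (-1.9%) = 6.900%
So the realized real rate is 6.900%.

6.900%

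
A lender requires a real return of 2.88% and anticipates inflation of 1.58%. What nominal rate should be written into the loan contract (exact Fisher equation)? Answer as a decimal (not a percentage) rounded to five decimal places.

0.04506

(1 + i) = (1 + r)(1 + π) = 1.02880 × 1.01580 = 1.04505504
i = 1.04505504 − 1, so the required nominal rate is 0.04506.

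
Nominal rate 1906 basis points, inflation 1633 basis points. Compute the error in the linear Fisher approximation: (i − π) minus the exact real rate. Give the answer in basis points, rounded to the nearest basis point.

Approximate: r ≈ 19.060% − 16.330% = 2.7300%
Exact: (1 + 0.1906)/(1 + 0.1633) − 1 = 2.3468%
Error = 2.7300% − 2.3468% = 0.3832% → 38 basis points.

38 basis points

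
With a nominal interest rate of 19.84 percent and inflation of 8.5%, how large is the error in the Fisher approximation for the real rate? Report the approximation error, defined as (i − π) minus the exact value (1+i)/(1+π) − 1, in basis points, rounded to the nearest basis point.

Approximate: r ≈ 19.840% − 8.500% = 11.3400%
Exact: (1 + 0.1984)/(1 + 0.0850) − 1 = 10.4516%
Error = 11.3400% − 10.4516% = 0.8884% → 89 basis points.

89 basis points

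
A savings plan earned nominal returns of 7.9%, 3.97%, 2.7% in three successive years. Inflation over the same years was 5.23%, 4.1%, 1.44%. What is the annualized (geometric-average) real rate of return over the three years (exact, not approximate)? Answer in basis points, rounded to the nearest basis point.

Nominal growth factor = 1.0790 × 1.0397 × 1.0270 = 1.15212588
Price-level growth factor = 1.0523 × 1.0410 × 1.0144 = 1.11121870
Real growth factor = 1.15212588 / 1.11121870 = 1.03681290
Annualized real rate = 1.03681290^(1/3) − 1 = 1.2123% → 121 basis points.

121 basis points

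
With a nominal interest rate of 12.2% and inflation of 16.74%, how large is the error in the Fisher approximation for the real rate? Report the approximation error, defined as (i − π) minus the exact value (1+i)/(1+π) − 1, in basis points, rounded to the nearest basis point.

Approximate: r ≈ 12.200% − 16.740% = -4.5400%
Exact: (1 + 0.1220)/(1 + 0.1674) − 1 = -3.8890%
Error = -4.5400% − (-3.8890%) = -0.6510% → -65 basis points.

-65 basis points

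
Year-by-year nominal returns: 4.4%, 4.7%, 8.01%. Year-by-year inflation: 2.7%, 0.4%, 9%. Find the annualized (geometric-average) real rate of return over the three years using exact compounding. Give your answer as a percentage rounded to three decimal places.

Nominal growth factor = 1.0440 × 1.0470 × 1.0801 = 1.18062275
Price-level growth factor = 1.0270 × 1.0040 × 1.0900 = 1.12390772
Real growth factor = 1.18062275 / 1.12390772 = 1.05046235
Annualized real rate = 1.05046235^(1/3) − 1 = 1.6546% → 1.655%.

1.655%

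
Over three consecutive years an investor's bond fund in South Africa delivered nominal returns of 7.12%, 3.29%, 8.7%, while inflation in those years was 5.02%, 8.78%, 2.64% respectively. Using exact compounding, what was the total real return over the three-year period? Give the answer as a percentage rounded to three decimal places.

Nominal growth factor = 1.0712 × 1.0329 × 1.0870 = 1.202703
Price-level growth factor = 1.0502 × 1.0878 × 1.0264 = 1.172567
Real growth factor = 1.202703 / 1.172567 = 1.025701
Total real return = 1.025701 − 1 → 2.570%.

2.570%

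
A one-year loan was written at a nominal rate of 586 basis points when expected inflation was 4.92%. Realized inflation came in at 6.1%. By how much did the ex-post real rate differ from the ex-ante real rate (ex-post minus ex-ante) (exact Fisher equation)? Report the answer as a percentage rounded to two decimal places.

-1.12%

Ex-ante: (1 + 0.0586)/(1 + 0.0492) − 1 = 0.8959%
Ex-post: (1 + 0.0586)/(1 + 0.0610) − 1 = -0.2262%
Difference (ex-post − ex-ante) = -1.1221% → -1.12%.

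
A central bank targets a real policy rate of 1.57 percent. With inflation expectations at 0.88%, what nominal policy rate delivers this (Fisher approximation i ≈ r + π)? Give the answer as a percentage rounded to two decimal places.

2.45%

i ≈ r + π = 1.57% + 0.88% = 2.45%.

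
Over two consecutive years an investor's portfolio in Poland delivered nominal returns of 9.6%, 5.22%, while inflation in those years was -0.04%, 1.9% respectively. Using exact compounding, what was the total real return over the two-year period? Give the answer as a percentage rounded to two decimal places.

13.22%

Compound the nominal returns: 1.0960 × 1.0522 = 1.153211.
Compound inflation: 0.9996 × 1.0190 = 1.018592.
Deflate: 1.153211 / 1.018592 = 1.132162.
Total real return = 1.132162 − 1 → 13.22%.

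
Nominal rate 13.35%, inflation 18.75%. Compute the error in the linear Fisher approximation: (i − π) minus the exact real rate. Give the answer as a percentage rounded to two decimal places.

-0.85%

Approximate: r ≈ 13.350% − 18.750% = -5.4000%
Exact: (1 + 0.1335)/(1 + 0.1875) − 1 = -4.5474%
Error = -5.4000% − (-4.5474%) = -0.8526% → -0.85%.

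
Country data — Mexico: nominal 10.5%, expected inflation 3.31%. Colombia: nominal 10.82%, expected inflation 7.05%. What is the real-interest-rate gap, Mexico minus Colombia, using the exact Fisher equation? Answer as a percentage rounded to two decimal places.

3.44%

Mexico: (1 + 0.1050)/(1 + 0.0331) − 1 = 6.9596%
Colombia: (1 + 0.1082)/(1 + 0.0705) − 1 = 3.5217%
Differential = 6.9596% − 3.5217% = 3.4379% → 3.44%.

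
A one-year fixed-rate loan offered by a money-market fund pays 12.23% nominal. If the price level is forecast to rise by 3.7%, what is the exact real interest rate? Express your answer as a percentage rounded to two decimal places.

1 + r = 1.12230 / 1.03700 = 1.082257
r = 1.082257 − 1 = 8.2257%, i.e. 8.23%.

8.23%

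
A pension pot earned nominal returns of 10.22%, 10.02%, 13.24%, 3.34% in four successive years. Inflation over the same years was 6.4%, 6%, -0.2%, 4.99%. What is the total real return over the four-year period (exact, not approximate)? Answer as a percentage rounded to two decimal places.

Nominal growth factor = 1.1022 × 1.1002 × 1.1324 × 1.0334 = 1.419059
Price-level growth factor = 1.0640 × 1.0600 × 0.9980 × 1.0499 = 1.181751
Real growth factor = 1.419059 / 1.181751 = 1.200810
Total real return = 1.200810 − 1 → 20.08%.

20.08%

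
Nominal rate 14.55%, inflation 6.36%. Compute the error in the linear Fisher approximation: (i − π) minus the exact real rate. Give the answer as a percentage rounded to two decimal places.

0.49%

Approximate: r ≈ 14.550% − 6.360% = 8.1900%
Exact: (1 + 0.1455)/(1 + 0.0636) − 1 = 7.7003%
Error = 8.1900% − 7.7003% = 0.4897% → 0.49%.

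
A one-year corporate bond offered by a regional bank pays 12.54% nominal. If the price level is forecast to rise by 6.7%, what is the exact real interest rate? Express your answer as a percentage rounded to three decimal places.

5.473%

1 + r = 1.12540 / 1.06700 = 1.054733
r = 1.054733 − 1 = 5.4733%, i.e. 5.473%.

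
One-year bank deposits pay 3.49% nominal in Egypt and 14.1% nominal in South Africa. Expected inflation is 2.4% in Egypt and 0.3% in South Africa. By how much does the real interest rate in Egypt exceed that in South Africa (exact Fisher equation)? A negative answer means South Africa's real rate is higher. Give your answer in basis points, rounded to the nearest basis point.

Egypt: (1 + 0.0349)/(1 + 0.0240) − 1 = 1.0645%
South Africa: (1 + 0.1410)/(1 + 0.0030) − 1 = 13.7587%
Differential = 1.0645% − 13.7587% = -12.6943% → -1269 basis points.

-1269 basis points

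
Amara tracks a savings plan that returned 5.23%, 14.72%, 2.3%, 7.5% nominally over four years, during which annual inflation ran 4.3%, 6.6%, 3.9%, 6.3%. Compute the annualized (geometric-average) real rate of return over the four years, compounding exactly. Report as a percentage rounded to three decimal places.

Nominal growth factor = 1.0523 × 1.1472 × 1.0230 × 1.0750 = 1.32758644
Price-level growth factor = 1.0430 × 1.0660 × 1.0390 × 1.0630 = 1.22797726
Real growth factor = 1.32758644 / 1.22797726 = 1.08111646
Annualized real rate = 1.08111646^(1/4) − 1 = 1.9690% → 1.969%.

1.969%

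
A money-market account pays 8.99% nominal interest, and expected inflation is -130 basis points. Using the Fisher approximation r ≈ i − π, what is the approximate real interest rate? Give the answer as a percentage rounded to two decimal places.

10.29%

r ≈ i − π = 8.99% − (-1.3%) = 10.29%.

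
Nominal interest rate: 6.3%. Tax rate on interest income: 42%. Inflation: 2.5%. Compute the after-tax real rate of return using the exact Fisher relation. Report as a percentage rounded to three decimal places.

After-tax nominal return = 6.3% × (1 − 0.42) = 3.6540%.
1 + r = 1.03654 / 1.02500 = 1.011259
After-tax real rate = 1.011259 − 1 → 1.126%.

1.126%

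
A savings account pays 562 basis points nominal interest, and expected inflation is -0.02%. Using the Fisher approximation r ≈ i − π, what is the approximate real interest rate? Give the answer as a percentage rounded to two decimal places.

r ≈ i − π = 5.62% − (-0.02%) = 5.64%.

5.64%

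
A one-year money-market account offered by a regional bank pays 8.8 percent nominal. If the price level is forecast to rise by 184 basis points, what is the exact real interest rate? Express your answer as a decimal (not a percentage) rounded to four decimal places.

1 + r = 1.08800 / 1.01840 = 1.068342
r = 1.068342 − 1 = 6.8342%, i.e. 0.0683.

0.0683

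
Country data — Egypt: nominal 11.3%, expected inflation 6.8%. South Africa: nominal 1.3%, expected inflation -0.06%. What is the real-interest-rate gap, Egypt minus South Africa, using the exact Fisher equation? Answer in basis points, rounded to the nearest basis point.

285 basis points

Egypt: (1 + 0.1130)/(1 + 0.0680) − 1 = 4.2135%
South Africa: (1 + 0.0130)/(1 − 0.0006) − 1 = 1.3608%
Differential = 4.2135% − 1.3608% = 2.8527% → 285 basis points.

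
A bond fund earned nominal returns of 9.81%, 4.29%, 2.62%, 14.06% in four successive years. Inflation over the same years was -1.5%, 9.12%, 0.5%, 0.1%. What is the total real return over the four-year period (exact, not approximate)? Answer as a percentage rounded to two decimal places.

23.97%

Nominal growth factor = 1.0981 × 1.0429 × 1.0262 × 1.1406 = 1.340448
Price-level growth factor = 0.9850 × 1.0912 × 1.0050 × 1.0010 = 1.081286
Real growth factor = 1.340448 / 1.081286 = 1.239679
Total real return = 1.239679 − 1 → 23.97%.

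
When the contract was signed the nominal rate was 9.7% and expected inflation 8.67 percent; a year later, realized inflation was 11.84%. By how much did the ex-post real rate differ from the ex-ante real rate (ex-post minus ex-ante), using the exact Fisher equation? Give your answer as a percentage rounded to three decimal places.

-2.861%

Ex-ante: (1 + 0.0970)/(1 + 0.0867) − 1 = 0.9478%
Ex-post: (1 + 0.0970)/(1 + 0.1184) − 1 = -1.9134%
Difference (ex-post − ex-ante) = -2.8613% → -2.861%.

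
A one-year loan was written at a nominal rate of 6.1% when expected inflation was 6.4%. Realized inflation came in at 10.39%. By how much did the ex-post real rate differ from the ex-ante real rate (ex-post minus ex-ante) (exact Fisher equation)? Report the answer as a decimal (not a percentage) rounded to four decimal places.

Ex-ante: (1 + 0.0610)/(1 + 0.0640) − 1 = -0.2820%
Ex-post: (1 + 0.0610)/(1 + 0.1039) − 1 = -3.8862%
Difference (ex-post − ex-ante) = -3.6043% → -0.0360.

-0.0360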